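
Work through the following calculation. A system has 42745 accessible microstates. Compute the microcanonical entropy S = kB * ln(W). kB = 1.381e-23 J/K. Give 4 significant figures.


Step 1: ln(W) = ln(42745) = 10.66
Step 2: S = kB * ln(W) = 1.381e-23 * 10.66
Step 3: S = 1.473e-22 J/K

1.473e-22


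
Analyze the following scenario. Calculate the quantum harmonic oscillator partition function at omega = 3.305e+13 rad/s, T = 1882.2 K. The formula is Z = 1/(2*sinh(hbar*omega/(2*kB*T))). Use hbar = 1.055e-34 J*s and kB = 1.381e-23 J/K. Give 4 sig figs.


Step 1: Compute x = hbar*omega/(kB*T) = 1.055e-34*3.305e+13/(1.381e-23*1882.2) = 0.1341
Step 2: x/2 = 0.06707
Step 3: sinh(x/2) = 0.06712
Step 4: Z = 1/(2*0.06712) = 7.449

7.449


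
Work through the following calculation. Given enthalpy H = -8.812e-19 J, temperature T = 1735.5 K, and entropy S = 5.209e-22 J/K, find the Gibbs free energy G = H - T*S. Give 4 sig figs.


Step 1: T*S = 1735.5 * 5.209e-22 = 9.04e-19 J
Step 2: G = H - T*S = -8.812e-19 - 9.04e-19
Step 3: G = -1.785e-18 J

-1.785e-18


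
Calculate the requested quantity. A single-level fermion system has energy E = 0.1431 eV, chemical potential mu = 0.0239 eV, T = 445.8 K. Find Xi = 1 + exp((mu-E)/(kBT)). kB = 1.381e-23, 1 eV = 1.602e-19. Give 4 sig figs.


Step 1: (mu - E) = 0.0239 - 0.1431 = -0.1192 eV
Step 2: x = (mu-E)*eV/(kB*T) = -0.1192*1.602e-19/(1.381e-23*445.8) = -3.102
Step 3: exp(x) = 0.04497
Step 4: Xi = 1 + 0.04497 = 1.045

1.045


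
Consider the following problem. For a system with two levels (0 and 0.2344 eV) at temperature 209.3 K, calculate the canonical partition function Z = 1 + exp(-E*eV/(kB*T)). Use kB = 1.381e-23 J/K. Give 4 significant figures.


Step 1: Compute beta*E = E*eV/(kB*T) = 0.2344*1.602e-19/(1.381e-23*209.3) = 12.99
Step 2: exp(-beta*E) = exp(-12.99) = 2.28e-06
Step 3: Z = 1 + 2.28e-06 = 1

1


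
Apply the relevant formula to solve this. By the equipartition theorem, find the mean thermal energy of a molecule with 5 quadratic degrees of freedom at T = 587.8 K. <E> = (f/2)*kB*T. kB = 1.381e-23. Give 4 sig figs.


Step 1: f/2 = 5/2 = 2.5
Step 2: kB*T = 1.381e-23 * 587.8 = 8.118e-21
Step 3: <E> = 2.5 * 8.118e-21 = 2.029e-20 J

2.029e-20


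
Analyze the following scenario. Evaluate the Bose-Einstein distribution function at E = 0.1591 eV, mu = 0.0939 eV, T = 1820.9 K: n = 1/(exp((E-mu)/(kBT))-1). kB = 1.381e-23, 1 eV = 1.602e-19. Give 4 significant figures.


Step 1: (E - mu) = 0.0652 eV
Step 2: x = (E-mu)*eV/(kB*T) = 0.0652*1.602e-19/(1.381e-23*1820.9) = 0.4154
Step 3: exp(x) = 1.515
Step 4: n = 1/(exp(x)-1) = 1.942

1.942


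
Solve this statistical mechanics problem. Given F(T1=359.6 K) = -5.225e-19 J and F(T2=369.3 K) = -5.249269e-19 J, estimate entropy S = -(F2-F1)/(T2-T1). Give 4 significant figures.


Step 1: dF = F2 - F1 = -5.249269e-19 - (-5.225e-19) = -2.4269e-21 J
Step 2: dT = T2 - T1 = 369.3 - 359.6 = 9.7 K
Step 3: S = -dF/dT = -(-2.4269e-21)/9.7 = 2.502e-22 J/K

2.502e-22


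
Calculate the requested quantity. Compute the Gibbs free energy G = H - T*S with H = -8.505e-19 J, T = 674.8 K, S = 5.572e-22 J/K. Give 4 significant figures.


Step 1: T*S = 674.8 * 5.572e-22 = 3.76e-19 J
Step 2: G = H - T*S = -8.505e-19 - 3.76e-19
Step 3: G = -1.226e-18 J

-1.226e-18


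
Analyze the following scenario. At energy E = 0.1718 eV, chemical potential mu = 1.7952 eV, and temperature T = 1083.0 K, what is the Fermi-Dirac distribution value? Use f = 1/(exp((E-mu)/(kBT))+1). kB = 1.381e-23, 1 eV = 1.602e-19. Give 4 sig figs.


Step 1: (E - mu) = 0.1718 - 1.7952 = -1.623 eV
Step 2: Convert: (E-mu)*eV = -2.601e-19 J
Step 3: x = (E-mu)*eV/(kB*T) = -17.39
Step 4: f = 1/(exp(-17.39)+1) = 1

1


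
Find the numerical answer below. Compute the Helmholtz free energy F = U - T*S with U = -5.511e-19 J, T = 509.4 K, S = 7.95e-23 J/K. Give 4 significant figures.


Step 1: T*S = 509.4 * 7.95e-23 = 4.05e-20 J
Step 2: F = U - T*S = -5.511e-19 - 4.05e-20
Step 3: F = -5.916e-19 J

-5.916e-19


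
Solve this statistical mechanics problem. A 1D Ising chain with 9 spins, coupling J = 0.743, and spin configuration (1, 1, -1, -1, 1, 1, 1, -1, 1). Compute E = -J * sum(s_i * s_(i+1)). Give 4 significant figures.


Step 1: Nearest-neighbor products: 1, -1, 1, -1, 1, 1, -1, -1
Step 2: Sum of products = 0
Step 3: E = -0.743 * 0 = 0

0


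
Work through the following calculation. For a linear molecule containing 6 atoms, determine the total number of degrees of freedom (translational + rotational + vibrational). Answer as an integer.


Step 1: Translational DOF = 3
Step 2: Rotational DOF (linear) = 2
Step 3: Vibrational DOF = 3*6 - 5 = 13
Step 4: Total = 3 + 2 + 13 = 18

18


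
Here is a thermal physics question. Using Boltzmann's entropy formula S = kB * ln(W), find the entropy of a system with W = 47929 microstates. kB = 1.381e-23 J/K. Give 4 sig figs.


Step 1: ln(W) = ln(47929) = 10.78
Step 2: S = kB * ln(W) = 1.381e-23 * 10.78
Step 3: S = 1.488e-22 J/K

1.488e-22


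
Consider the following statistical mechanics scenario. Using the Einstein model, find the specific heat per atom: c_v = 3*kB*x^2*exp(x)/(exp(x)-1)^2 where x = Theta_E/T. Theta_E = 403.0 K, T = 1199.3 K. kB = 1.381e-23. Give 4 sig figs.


Step 1: x = Theta_E/T = 403.0/1199.3 = 0.336
Step 2: x^2 = 0.1129
Step 3: exp(x) = 1.399
Step 4: c_v = 3*1.381e-23*0.1129*1.399/(1.399-1)^2 = 4.104e-23

4.104e-23


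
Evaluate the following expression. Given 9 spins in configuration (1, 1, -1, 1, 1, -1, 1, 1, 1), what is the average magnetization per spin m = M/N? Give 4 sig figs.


Step 1: Count up spins (+1): 7, down spins (-1): 2
Step 2: Total magnetization M = 7 - 2 = 5
Step 3: m = M/N = 5/9 = 0.5556

0.5556


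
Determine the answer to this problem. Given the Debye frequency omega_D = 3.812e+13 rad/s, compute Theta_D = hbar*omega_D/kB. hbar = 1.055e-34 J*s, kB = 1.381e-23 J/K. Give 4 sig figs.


Step 1: hbar*omega_D = 1.055e-34 * 3.812e+13 = 4.022e-21 J
Step 2: Theta_D = 4.022e-21 / 1.381e-23
Step 3: Theta_D = 291.2 K

291.2


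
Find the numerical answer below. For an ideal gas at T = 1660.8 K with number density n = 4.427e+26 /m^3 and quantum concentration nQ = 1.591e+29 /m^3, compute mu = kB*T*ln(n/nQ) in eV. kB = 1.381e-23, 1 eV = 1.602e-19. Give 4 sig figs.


Step 1: n/nQ = 4.427e+26/1.591e+29 = 0.002783
Step 2: ln(n/nQ) = -5.884
Step 3: mu = kB*T*ln(n/nQ) = 2.294e-20*-5.884 = -1.35e-19 J
Step 4: Convert to eV: -1.35e-19/1.602e-19 = -0.8425 eV

-0.8425


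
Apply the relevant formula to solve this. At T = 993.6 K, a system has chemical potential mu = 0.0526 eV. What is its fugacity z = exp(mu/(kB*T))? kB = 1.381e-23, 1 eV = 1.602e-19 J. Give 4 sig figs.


Step 1: Convert mu to Joules: 0.0526*1.602e-19 = 8.427e-21 J
Step 2: kB*T = 1.381e-23*993.6 = 1.372e-20 J
Step 3: mu/(kB*T) = 0.6141
Step 4: z = exp(0.6141) = 1.848

1.848


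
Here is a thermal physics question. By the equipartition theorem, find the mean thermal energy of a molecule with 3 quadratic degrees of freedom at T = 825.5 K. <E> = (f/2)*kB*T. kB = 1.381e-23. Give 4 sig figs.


Step 1: f/2 = 3/2 = 1.5
Step 2: kB*T = 1.381e-23 * 825.5 = 1.14e-20
Step 3: <E> = 1.5 * 1.14e-20 = 1.71e-20 J

1.71e-20


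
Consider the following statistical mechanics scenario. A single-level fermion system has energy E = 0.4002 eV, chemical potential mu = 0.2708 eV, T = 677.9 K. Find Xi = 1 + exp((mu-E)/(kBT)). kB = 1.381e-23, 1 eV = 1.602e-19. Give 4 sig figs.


Step 1: (mu - E) = 0.2708 - 0.4002 = -0.1294 eV
Step 2: x = (mu-E)*eV/(kB*T) = -0.1294*1.602e-19/(1.381e-23*677.9) = -2.214
Step 3: exp(x) = 0.1092
Step 4: Xi = 1 + 0.1092 = 1.109

1.109


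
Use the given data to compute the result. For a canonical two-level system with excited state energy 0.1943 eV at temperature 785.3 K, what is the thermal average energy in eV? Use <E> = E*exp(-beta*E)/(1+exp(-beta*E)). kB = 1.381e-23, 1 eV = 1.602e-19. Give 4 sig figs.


Step 1: beta*E = 0.1943*1.602e-19/(1.381e-23*785.3) = 2.87
Step 2: exp(-beta*E) = 0.05669
Step 3: <E> = 0.1943*0.05669/(1+0.05669) = 0.01042 eV

0.01042


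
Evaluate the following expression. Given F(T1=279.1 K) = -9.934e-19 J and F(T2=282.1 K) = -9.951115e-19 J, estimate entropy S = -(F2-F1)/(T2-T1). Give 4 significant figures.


Step 1: dF = F2 - F1 = -9.951115e-19 - (-9.934e-19) = -1.7115e-21 J
Step 2: dT = T2 - T1 = 282.1 - 279.1 = 3 K
Step 3: S = -dF/dT = -(-1.7115e-21)/3 = 5.705e-22 J/K

5.705e-22


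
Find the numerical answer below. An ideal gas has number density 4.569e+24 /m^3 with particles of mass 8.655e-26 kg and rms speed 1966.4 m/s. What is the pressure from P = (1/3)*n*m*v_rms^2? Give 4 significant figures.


Step 1: v_rms^2 = 1966.4^2 = 3.867e+06
Step 2: n*m = 4.569e+24*8.655e-26 = 0.3954
Step 3: P = (1/3)*0.3954*3.867e+06 = 5.097e+05 Pa

5.097e+05


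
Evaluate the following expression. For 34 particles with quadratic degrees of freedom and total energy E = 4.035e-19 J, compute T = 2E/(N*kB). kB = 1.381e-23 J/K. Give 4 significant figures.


Step 1: Numerator = 2*E = 2*4.035e-19 = 8.07e-19 J
Step 2: Denominator = N*kB = 34*1.381e-23 = 4.695e-22
Step 3: T = 8.07e-19 / 4.695e-22 = 1719 K

1719


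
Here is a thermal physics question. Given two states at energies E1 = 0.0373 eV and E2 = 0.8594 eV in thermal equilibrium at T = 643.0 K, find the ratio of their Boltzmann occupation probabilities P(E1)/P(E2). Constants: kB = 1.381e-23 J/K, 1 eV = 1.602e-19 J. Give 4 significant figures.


Step 1: Compute energy difference dE = E1 - E2 = 0.0373 - 0.8594 = -0.8221 eV
Step 2: Convert to Joules: dE_J = -0.8221 * 1.602e-19 = -1.317e-19 J
Step 3: Compute exponent = -dE_J / (kB * T) = -(-1.317e-19) / (1.381e-23 * 643.0) = 14.83
Step 4: P(E1)/P(E2) = exp(14.83) = 2.762e+06

2.762e+06


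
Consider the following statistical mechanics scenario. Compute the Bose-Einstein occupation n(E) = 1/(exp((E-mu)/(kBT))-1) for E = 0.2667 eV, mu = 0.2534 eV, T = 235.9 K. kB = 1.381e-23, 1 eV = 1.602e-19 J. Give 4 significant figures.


Step 1: (E - mu) = 0.0133 eV
Step 2: x = (E-mu)*eV/(kB*T) = 0.0133*1.602e-19/(1.381e-23*235.9) = 0.654
Step 3: exp(x) = 1.923
Step 4: n = 1/(exp(x)-1) = 1.083

1.083


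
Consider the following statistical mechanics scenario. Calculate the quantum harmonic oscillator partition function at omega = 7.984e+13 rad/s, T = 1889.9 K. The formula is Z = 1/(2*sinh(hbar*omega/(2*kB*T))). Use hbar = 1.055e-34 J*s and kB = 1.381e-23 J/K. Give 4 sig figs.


Step 1: Compute x = hbar*omega/(kB*T) = 1.055e-34*7.984e+13/(1.381e-23*1889.9) = 0.3227
Step 2: x/2 = 0.1614
Step 3: sinh(x/2) = 0.1621
Step 4: Z = 1/(2*0.1621) = 3.085

3.085


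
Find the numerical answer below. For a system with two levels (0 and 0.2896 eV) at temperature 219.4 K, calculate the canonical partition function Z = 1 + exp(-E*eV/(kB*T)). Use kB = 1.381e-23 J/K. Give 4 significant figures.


Step 1: Compute beta*E = E*eV/(kB*T) = 0.2896*1.602e-19/(1.381e-23*219.4) = 15.31
Step 2: exp(-beta*E) = exp(-15.31) = 2.239e-07
Step 3: Z = 1 + 2.239e-07 = 1

1


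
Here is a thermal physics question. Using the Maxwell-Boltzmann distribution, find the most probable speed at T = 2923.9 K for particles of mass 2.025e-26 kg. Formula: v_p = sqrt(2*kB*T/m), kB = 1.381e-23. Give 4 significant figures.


Step 1: Numerator = 2*kB*T = 2*1.381e-23*2923.9 = 8.076e-20
Step 2: Ratio = 8.076e-20 / 2.025e-26 = 3.988e+06
Step 3: v_p = sqrt(3.988e+06) = 1997 m/s

1997


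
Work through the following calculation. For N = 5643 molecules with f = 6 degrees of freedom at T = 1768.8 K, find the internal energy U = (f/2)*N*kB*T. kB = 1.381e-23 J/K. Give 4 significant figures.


Step 1: f/2 = 6/2 = 3.0
Step 2: N*kB*T = 5643*1.381e-23*1768.8 = 1.378e-16
Step 3: U = 3.0 * 1.378e-16 = 4.135e-16 J

4.135e-16


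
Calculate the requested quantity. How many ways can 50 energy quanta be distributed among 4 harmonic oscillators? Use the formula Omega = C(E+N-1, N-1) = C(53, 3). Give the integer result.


Step 1: Use binomial coefficient C(53, 3)
Step 2: Numerator = 53! / 50!
Step 3: Denominator = 3!
Step 4: Omega = 23426

23426


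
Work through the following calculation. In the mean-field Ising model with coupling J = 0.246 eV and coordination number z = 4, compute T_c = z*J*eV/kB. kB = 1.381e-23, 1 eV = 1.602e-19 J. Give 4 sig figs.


Step 1: z*J = 4*0.246 = 0.984 eV
Step 2: Convert to Joules: 0.984*1.602e-19 = 1.576e-19 J
Step 3: T_c = 1.576e-19 / 1.381e-23 = 1.141e+04 K

1.141e+04


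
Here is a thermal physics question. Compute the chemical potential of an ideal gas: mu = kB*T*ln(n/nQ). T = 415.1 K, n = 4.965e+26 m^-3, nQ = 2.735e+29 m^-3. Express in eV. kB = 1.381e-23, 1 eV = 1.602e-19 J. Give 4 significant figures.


Step 1: n/nQ = 4.965e+26/2.735e+29 = 0.001815
Step 2: ln(n/nQ) = -6.311
Step 3: mu = kB*T*ln(n/nQ) = 5.733e-21*-6.311 = -3.618e-20 J
Step 4: Convert to eV: -3.618e-20/1.602e-19 = -0.2258 eV

-0.2258


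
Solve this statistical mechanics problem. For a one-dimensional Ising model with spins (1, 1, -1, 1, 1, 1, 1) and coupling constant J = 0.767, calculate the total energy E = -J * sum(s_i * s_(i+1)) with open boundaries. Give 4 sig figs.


Step 1: Nearest-neighbor products: 1, -1, -1, 1, 1, 1
Step 2: Sum of products = 2
Step 3: E = -0.767 * 2 = -1.534

-1.534


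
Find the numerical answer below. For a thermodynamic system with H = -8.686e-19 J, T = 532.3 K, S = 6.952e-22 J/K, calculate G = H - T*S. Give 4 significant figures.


Step 1: T*S = 532.3 * 6.952e-22 = 3.701e-19 J
Step 2: G = H - T*S = -8.686e-19 - 3.701e-19
Step 3: G = -1.239e-18 J

-1.239e-18


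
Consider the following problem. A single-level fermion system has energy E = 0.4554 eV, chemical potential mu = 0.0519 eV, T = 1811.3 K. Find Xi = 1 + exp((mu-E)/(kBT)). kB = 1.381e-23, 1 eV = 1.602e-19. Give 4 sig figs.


Step 1: (mu - E) = 0.0519 - 0.4554 = -0.4035 eV
Step 2: x = (mu-E)*eV/(kB*T) = -0.4035*1.602e-19/(1.381e-23*1811.3) = -2.584
Step 3: exp(x) = 0.07546
Step 4: Xi = 1 + 0.07546 = 1.075

1.075


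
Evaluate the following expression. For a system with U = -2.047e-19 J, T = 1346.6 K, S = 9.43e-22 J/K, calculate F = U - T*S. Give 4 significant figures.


Step 1: T*S = 1346.6 * 9.43e-22 = 1.27e-18 J
Step 2: F = U - T*S = -2.047e-19 - 1.27e-18
Step 3: F = -1.475e-18 J

-1.475e-18


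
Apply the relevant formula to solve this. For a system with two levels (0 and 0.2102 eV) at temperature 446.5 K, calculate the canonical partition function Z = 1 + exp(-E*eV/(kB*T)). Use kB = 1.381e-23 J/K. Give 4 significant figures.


Step 1: Compute beta*E = E*eV/(kB*T) = 0.2102*1.602e-19/(1.381e-23*446.5) = 5.461
Step 2: exp(-beta*E) = exp(-5.461) = 0.004249
Step 3: Z = 1 + 0.004249 = 1.004

1.004


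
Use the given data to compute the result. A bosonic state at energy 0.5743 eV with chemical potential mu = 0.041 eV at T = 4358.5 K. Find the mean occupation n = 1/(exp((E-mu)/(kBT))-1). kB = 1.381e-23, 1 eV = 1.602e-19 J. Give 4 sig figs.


Step 1: (E - mu) = 0.5333 eV
Step 2: x = (E-mu)*eV/(kB*T) = 0.5333*1.602e-19/(1.381e-23*4358.5) = 1.419
Step 3: exp(x) = 4.135
Step 4: n = 1/(exp(x)-1) = 0.319

0.319


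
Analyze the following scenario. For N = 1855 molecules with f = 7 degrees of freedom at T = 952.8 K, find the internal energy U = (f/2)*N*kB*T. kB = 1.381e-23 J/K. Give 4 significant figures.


Step 1: f/2 = 7/2 = 3.5
Step 2: N*kB*T = 1855*1.381e-23*952.8 = 2.441e-17
Step 3: U = 3.5 * 2.441e-17 = 8.543e-17 J

8.543e-17


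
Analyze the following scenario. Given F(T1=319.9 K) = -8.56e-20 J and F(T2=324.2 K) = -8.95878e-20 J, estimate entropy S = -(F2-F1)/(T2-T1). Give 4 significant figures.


Step 1: dF = F2 - F1 = -8.95878e-20 - (-8.56e-20) = -3.9878e-21 J
Step 2: dT = T2 - T1 = 324.2 - 319.9 = 4.3 K
Step 3: S = -dF/dT = -(-3.9878e-21)/4.3 = 9.274e-22 J/K

9.274e-22


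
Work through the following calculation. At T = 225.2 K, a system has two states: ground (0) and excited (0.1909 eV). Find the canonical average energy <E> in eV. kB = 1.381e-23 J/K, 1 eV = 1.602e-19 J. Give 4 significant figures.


Step 1: beta*E = 0.1909*1.602e-19/(1.381e-23*225.2) = 9.833
Step 2: exp(-beta*E) = 5.363e-05
Step 3: <E> = 0.1909*5.363e-05/(1+5.363e-05) = 1.024e-05 eV

1.024e-05


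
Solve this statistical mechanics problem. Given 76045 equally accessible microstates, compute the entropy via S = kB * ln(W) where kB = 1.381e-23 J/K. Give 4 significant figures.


Step 1: ln(W) = ln(76045) = 11.24
Step 2: S = kB * ln(W) = 1.381e-23 * 11.24
Step 3: S = 1.552e-22 J/K

1.552e-22


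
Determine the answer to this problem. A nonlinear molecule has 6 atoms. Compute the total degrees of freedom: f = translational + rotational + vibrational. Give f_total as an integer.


Step 1: Translational DOF = 3
Step 2: Rotational DOF (nonlinear) = 3
Step 3: Vibrational DOF = 3*6 - 6 = 12
Step 4: Total = 3 + 3 + 12 = 18

18


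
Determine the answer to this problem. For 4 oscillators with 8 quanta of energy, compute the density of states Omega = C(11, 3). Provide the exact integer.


Step 1: Use binomial coefficient C(11, 3)
Step 2: Numerator = 11! / 8!
Step 3: Denominator = 3!
Step 4: Omega = 165

165


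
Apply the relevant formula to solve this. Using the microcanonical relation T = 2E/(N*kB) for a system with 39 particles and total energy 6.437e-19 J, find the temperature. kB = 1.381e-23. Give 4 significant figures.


Step 1: Numerator = 2*E = 2*6.437e-19 = 1.287e-18 J
Step 2: Denominator = N*kB = 39*1.381e-23 = 5.386e-22
Step 3: T = 1.287e-18 / 5.386e-22 = 2390 K

2390


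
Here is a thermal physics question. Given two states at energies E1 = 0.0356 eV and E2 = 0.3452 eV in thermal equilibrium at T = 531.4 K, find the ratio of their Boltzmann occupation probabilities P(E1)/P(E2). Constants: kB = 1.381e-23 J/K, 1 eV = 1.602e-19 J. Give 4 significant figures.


Step 1: Compute energy difference dE = E1 - E2 = 0.0356 - 0.3452 = -0.3096 eV
Step 2: Convert to Joules: dE_J = -0.3096 * 1.602e-19 = -4.96e-20 J
Step 3: Compute exponent = -dE_J / (kB * T) = -(-4.96e-20) / (1.381e-23 * 531.4) = 6.758
Step 4: P(E1)/P(E2) = exp(6.758) = 861.3

861.3


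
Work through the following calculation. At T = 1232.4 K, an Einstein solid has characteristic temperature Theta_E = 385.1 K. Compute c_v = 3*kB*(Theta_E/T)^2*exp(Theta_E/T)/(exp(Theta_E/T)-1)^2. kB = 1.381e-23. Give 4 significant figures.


Step 1: x = Theta_E/T = 385.1/1232.4 = 0.3125
Step 2: x^2 = 0.09764
Step 3: exp(x) = 1.367
Step 4: c_v = 3*1.381e-23*0.09764*1.367/(1.367-1)^2 = 4.109e-23

4.109e-23


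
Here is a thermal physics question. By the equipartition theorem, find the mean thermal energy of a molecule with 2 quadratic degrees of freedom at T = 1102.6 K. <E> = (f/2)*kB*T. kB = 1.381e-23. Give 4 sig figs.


Step 1: f/2 = 2/2 = 1
Step 2: kB*T = 1.381e-23 * 1102.6 = 1.523e-20
Step 3: <E> = 1 * 1.523e-20 = 1.523e-20 J

1.523e-20


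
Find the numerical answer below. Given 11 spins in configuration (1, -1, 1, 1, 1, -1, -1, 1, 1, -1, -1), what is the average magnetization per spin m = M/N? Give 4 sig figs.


Step 1: Count up spins (+1): 6, down spins (-1): 5
Step 2: Total magnetization M = 6 - 5 = 1
Step 3: m = M/N = 1/11 = 0.09091

0.09091


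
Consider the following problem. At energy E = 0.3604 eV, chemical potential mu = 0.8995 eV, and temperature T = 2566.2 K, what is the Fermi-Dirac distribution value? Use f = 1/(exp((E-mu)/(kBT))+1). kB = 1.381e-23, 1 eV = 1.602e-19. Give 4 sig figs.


Step 1: (E - mu) = 0.3604 - 0.8995 = -0.5391 eV
Step 2: Convert: (E-mu)*eV = -8.636e-20 J
Step 3: x = (E-mu)*eV/(kB*T) = -2.437
Step 4: f = 1/(exp(-2.437)+1) = 0.9196

0.9196


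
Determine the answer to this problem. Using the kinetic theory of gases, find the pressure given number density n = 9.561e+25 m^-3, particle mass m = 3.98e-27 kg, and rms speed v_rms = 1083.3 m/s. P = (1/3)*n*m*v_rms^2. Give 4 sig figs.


Step 1: v_rms^2 = 1083.3^2 = 1.174e+06
Step 2: n*m = 9.561e+25*3.98e-27 = 0.3805
Step 3: P = (1/3)*0.3805*1.174e+06 = 1.489e+05 Pa

1.489e+05


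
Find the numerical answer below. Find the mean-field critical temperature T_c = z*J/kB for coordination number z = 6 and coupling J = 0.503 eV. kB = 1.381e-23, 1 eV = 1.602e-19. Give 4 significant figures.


Step 1: z*J = 6*0.503 = 3.018 eV
Step 2: Convert to Joules: 3.018*1.602e-19 = 4.835e-19 J
Step 3: T_c = 4.835e-19 / 1.381e-23 = 3.501e+04 K

3.501e+04


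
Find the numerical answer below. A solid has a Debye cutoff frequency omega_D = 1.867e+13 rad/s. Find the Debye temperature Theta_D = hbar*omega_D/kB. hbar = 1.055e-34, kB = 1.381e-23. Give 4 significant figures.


Step 1: hbar*omega_D = 1.055e-34 * 1.867e+13 = 1.97e-21 J
Step 2: Theta_D = 1.97e-21 / 1.381e-23
Step 3: Theta_D = 142.6 K

142.6


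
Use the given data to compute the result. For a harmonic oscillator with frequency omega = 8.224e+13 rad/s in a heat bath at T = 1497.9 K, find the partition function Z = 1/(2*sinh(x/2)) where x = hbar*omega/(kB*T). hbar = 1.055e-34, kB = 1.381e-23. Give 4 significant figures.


Step 1: Compute x = hbar*omega/(kB*T) = 1.055e-34*8.224e+13/(1.381e-23*1497.9) = 0.4194
Step 2: x/2 = 0.2097
Step 3: sinh(x/2) = 0.2113
Step 4: Z = 1/(2*0.2113) = 2.367

2.367


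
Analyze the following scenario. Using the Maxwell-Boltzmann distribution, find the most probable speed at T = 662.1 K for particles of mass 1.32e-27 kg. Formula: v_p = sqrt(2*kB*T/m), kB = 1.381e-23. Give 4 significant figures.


Step 1: Numerator = 2*kB*T = 2*1.381e-23*662.1 = 1.829e-20
Step 2: Ratio = 1.829e-20 / 1.32e-27 = 1.385e+07
Step 3: v_p = sqrt(1.385e+07) = 3722 m/s

3722


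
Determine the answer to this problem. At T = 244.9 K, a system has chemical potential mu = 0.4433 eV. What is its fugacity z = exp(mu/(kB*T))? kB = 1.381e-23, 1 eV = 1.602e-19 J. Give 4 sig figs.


Step 1: Convert mu to Joules: 0.4433*1.602e-19 = 7.102e-20 J
Step 2: kB*T = 1.381e-23*244.9 = 3.382e-21 J
Step 3: mu/(kB*T) = 21
Step 4: z = exp(21) = 1.316e+09

1.316e+09


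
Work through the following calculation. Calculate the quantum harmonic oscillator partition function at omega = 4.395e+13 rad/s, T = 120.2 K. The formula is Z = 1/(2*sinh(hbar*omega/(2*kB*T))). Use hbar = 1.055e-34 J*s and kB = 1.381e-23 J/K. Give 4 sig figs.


Step 1: Compute x = hbar*omega/(kB*T) = 1.055e-34*4.395e+13/(1.381e-23*120.2) = 2.793
Step 2: x/2 = 1.397
Step 3: sinh(x/2) = 1.897
Step 4: Z = 1/(2*1.897) = 0.2636

0.2636


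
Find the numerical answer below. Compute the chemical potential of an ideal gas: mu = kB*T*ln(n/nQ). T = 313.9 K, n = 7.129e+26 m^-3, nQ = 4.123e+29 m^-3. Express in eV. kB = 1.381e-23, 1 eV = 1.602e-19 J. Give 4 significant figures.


Step 1: n/nQ = 7.129e+26/4.123e+29 = 0.001729
Step 2: ln(n/nQ) = -6.36
Step 3: mu = kB*T*ln(n/nQ) = 4.335e-21*-6.36 = -2.757e-20 J
Step 4: Convert to eV: -2.757e-20/1.602e-19 = -0.1721 eV

-0.1721


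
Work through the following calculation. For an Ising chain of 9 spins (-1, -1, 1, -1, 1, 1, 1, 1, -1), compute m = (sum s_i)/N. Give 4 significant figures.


Step 1: Count up spins (+1): 5, down spins (-1): 4
Step 2: Total magnetization M = 5 - 4 = 1
Step 3: m = M/N = 1/9 = 0.1111

0.1111


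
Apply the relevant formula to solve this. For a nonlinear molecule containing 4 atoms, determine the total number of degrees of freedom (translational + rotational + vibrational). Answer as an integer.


Step 1: Translational DOF = 3
Step 2: Rotational DOF (nonlinear) = 3
Step 3: Vibrational DOF = 3*4 - 6 = 6
Step 4: Total = 3 + 3 + 6 = 12

12


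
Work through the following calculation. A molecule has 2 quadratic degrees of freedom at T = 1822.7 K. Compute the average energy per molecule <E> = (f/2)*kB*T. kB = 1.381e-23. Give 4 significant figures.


Step 1: f/2 = 2/2 = 1
Step 2: kB*T = 1.381e-23 * 1822.7 = 2.517e-20
Step 3: <E> = 1 * 2.517e-20 = 2.517e-20 J

2.517e-20


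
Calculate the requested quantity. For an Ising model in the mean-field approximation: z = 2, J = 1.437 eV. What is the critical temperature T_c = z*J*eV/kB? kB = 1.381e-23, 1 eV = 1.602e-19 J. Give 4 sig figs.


Step 1: z*J = 2*1.437 = 2.874 eV
Step 2: Convert to Joules: 2.874*1.602e-19 = 4.604e-19 J
Step 3: T_c = 4.604e-19 / 1.381e-23 = 3.334e+04 K

3.334e+04


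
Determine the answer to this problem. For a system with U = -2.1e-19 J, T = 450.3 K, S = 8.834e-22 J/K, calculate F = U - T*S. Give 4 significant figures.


Step 1: T*S = 450.3 * 8.834e-22 = 3.978e-19 J
Step 2: F = U - T*S = -2.1e-19 - 3.978e-19
Step 3: F = -6.078e-19 J

-6.078e-19


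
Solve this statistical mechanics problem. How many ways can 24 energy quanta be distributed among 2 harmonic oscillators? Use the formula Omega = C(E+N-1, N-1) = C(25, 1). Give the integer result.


Step 1: Use binomial coefficient C(25, 1)
Step 2: Numerator = 25! / 24!
Step 3: Denominator = 1!
Step 4: Omega = 25

25


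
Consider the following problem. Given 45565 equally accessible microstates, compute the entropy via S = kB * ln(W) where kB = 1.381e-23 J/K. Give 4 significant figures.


Step 1: ln(W) = ln(45565) = 10.73
Step 2: S = kB * ln(W) = 1.381e-23 * 10.73
Step 3: S = 1.481e-22 J/K

1.481e-22


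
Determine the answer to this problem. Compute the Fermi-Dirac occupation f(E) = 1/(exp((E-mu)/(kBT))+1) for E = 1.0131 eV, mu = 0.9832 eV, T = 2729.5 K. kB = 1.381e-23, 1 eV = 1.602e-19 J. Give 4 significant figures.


Step 1: (E - mu) = 1.0131 - 0.9832 = 0.0299 eV
Step 2: Convert: (E-mu)*eV = 4.79e-21 J
Step 3: x = (E-mu)*eV/(kB*T) = 0.1271
Step 4: f = 1/(exp(0.1271)+1) = 0.4683

0.4683


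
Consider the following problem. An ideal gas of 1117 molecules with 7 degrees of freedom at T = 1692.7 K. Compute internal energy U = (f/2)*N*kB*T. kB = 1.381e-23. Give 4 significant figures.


Step 1: f/2 = 7/2 = 3.5
Step 2: N*kB*T = 1117*1.381e-23*1692.7 = 2.611e-17
Step 3: U = 3.5 * 2.611e-17 = 9.139e-17 J

9.139e-17


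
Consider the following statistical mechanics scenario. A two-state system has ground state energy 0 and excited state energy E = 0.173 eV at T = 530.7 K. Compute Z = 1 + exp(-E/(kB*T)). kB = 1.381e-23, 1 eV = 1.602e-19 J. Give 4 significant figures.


Step 1: Compute beta*E = E*eV/(kB*T) = 0.173*1.602e-19/(1.381e-23*530.7) = 3.782
Step 2: exp(-beta*E) = exp(-3.782) = 0.02279
Step 3: Z = 1 + 0.02279 = 1.023

1.023


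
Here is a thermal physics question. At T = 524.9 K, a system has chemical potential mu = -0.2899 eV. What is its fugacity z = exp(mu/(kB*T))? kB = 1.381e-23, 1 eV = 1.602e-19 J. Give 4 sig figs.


Step 1: Convert mu to Joules: -0.2899*1.602e-19 = -4.644e-20 J
Step 2: kB*T = 1.381e-23*524.9 = 7.249e-21 J
Step 3: mu/(kB*T) = -6.407
Step 4: z = exp(-6.407) = 0.00165

0.00165


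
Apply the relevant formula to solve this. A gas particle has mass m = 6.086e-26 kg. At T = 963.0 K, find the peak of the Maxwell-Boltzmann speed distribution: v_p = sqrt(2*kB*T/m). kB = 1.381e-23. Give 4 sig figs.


Step 1: Numerator = 2*kB*T = 2*1.381e-23*963.0 = 2.66e-20
Step 2: Ratio = 2.66e-20 / 6.086e-26 = 4.37e+05
Step 3: v_p = sqrt(4.37e+05) = 661.1 m/s

661.1


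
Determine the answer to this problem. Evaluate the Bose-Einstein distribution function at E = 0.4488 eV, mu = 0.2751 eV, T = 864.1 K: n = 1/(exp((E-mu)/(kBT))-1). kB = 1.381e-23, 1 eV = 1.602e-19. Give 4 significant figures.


Step 1: (E - mu) = 0.1737 eV
Step 2: x = (E-mu)*eV/(kB*T) = 0.1737*1.602e-19/(1.381e-23*864.1) = 2.332
Step 3: exp(x) = 10.3
Step 4: n = 1/(exp(x)-1) = 0.1076

0.1076


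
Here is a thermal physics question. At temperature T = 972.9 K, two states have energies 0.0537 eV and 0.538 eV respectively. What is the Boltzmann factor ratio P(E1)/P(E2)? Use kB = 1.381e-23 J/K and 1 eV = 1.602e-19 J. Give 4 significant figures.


Step 1: Compute energy difference dE = E1 - E2 = 0.0537 - 0.538 = -0.4843 eV
Step 2: Convert to Joules: dE_J = -0.4843 * 1.602e-19 = -7.758e-20 J
Step 3: Compute exponent = -dE_J / (kB * T) = -(-7.758e-20) / (1.381e-23 * 972.9) = 5.775
Step 4: P(E1)/P(E2) = exp(5.775) = 322

322


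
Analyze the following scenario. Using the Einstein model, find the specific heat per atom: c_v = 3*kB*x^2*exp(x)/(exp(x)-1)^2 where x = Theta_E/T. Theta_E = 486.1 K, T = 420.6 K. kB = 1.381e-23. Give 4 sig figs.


Step 1: x = Theta_E/T = 486.1/420.6 = 1.156
Step 2: x^2 = 1.336
Step 3: exp(x) = 3.176
Step 4: c_v = 3*1.381e-23*1.336*3.176/(3.176-1)^2 = 3.711e-23

3.711e-23


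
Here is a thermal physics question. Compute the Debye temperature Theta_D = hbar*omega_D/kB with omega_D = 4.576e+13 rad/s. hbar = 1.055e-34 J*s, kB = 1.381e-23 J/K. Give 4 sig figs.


Step 1: hbar*omega_D = 1.055e-34 * 4.576e+13 = 4.828e-21 J
Step 2: Theta_D = 4.828e-21 / 1.381e-23
Step 3: Theta_D = 349.6 K

349.6


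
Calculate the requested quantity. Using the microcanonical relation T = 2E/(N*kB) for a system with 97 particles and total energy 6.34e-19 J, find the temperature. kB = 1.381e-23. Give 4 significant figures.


Step 1: Numerator = 2*E = 2*6.34e-19 = 1.268e-18 J
Step 2: Denominator = N*kB = 97*1.381e-23 = 1.34e-21
Step 3: T = 1.268e-18 / 1.34e-21 = 946.6 K

946.6


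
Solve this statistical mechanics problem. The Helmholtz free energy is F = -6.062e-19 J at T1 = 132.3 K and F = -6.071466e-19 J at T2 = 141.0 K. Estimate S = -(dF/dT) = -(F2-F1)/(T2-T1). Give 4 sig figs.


Step 1: dF = F2 - F1 = -6.071466e-19 - (-6.062e-19) = -9.466e-22 J
Step 2: dT = T2 - T1 = 141.0 - 132.3 = 8.7 K
Step 3: S = -dF/dT = -(-9.466e-22)/8.7 = 1.088e-22 J/K

1.088e-22


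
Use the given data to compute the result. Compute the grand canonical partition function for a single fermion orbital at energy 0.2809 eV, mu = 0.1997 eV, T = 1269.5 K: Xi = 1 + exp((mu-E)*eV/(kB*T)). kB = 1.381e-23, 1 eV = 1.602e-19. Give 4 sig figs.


Step 1: (mu - E) = 0.1997 - 0.2809 = -0.0812 eV
Step 2: x = (mu-E)*eV/(kB*T) = -0.0812*1.602e-19/(1.381e-23*1269.5) = -0.742
Step 3: exp(x) = 0.4762
Step 4: Xi = 1 + 0.4762 = 1.476

1.476


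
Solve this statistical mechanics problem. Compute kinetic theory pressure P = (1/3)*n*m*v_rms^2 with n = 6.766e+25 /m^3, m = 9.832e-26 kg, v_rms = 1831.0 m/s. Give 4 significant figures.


Step 1: v_rms^2 = 1831.0^2 = 3.353e+06
Step 2: n*m = 6.766e+25*9.832e-26 = 6.652
Step 3: P = (1/3)*6.652*3.353e+06 = 7.434e+06 Pa

7.434e+06


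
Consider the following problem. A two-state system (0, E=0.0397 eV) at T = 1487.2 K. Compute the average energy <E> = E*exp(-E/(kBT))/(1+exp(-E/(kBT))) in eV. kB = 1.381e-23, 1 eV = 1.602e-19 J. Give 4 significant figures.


Step 1: beta*E = 0.0397*1.602e-19/(1.381e-23*1487.2) = 0.3097
Step 2: exp(-beta*E) = 0.7337
Step 3: <E> = 0.0397*0.7337/(1+0.7337) = 0.0168 eV

0.0168


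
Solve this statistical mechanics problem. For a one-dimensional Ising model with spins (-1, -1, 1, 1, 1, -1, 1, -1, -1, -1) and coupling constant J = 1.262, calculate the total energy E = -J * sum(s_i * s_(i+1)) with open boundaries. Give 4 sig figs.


Step 1: Nearest-neighbor products: 1, -1, 1, 1, -1, -1, -1, 1, 1
Step 2: Sum of products = 1
Step 3: E = -1.262 * 1 = -1.262

-1.262


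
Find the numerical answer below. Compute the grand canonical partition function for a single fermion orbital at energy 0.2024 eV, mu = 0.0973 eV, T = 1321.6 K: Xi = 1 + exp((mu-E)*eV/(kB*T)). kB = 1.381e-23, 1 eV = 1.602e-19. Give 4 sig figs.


Step 1: (mu - E) = 0.0973 - 0.2024 = -0.1051 eV
Step 2: x = (mu-E)*eV/(kB*T) = -0.1051*1.602e-19/(1.381e-23*1321.6) = -0.9225
Step 3: exp(x) = 0.3975
Step 4: Xi = 1 + 0.3975 = 1.398

1.398


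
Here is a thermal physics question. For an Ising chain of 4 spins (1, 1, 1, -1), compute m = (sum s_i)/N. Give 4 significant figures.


Step 1: Count up spins (+1): 3, down spins (-1): 1
Step 2: Total magnetization M = 3 - 1 = 2
Step 3: m = M/N = 2/4 = 0.5

0.5


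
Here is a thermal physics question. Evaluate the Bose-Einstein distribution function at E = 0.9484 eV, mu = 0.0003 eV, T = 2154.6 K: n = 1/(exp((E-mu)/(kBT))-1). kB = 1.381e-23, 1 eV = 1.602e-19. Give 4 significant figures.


Step 1: (E - mu) = 0.9481 eV
Step 2: x = (E-mu)*eV/(kB*T) = 0.9481*1.602e-19/(1.381e-23*2154.6) = 5.105
Step 3: exp(x) = 164.8
Step 4: n = 1/(exp(x)-1) = 0.006106

0.006106


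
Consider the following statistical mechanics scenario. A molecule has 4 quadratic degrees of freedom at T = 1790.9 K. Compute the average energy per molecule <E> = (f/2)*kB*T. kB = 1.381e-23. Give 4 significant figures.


Step 1: f/2 = 4/2 = 2
Step 2: kB*T = 1.381e-23 * 1790.9 = 2.473e-20
Step 3: <E> = 2 * 2.473e-20 = 4.946e-20 J

4.946e-20


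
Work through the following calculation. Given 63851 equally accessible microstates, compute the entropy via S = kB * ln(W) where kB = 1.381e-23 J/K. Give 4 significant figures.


Step 1: ln(W) = ln(63851) = 11.06
Step 2: S = kB * ln(W) = 1.381e-23 * 11.06
Step 3: S = 1.528e-22 J/K

1.528e-22


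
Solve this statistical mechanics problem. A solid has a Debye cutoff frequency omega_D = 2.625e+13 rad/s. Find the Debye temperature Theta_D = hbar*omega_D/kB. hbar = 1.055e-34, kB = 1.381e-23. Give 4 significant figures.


Step 1: hbar*omega_D = 1.055e-34 * 2.625e+13 = 2.769e-21 J
Step 2: Theta_D = 2.769e-21 / 1.381e-23
Step 3: Theta_D = 200.5 K

200.5


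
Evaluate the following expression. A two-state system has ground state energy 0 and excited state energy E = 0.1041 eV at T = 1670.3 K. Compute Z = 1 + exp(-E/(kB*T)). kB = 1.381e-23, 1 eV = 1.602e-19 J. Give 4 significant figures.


Step 1: Compute beta*E = E*eV/(kB*T) = 0.1041*1.602e-19/(1.381e-23*1670.3) = 0.723
Step 2: exp(-beta*E) = exp(-0.723) = 0.4853
Step 3: Z = 1 + 0.4853 = 1.485

1.485


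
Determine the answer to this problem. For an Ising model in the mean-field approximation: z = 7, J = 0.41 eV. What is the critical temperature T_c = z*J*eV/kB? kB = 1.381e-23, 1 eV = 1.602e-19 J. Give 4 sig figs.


Step 1: z*J = 7*0.41 = 2.87 eV
Step 2: Convert to Joules: 2.87*1.602e-19 = 4.598e-19 J
Step 3: T_c = 4.598e-19 / 1.381e-23 = 3.329e+04 K

3.329e+04


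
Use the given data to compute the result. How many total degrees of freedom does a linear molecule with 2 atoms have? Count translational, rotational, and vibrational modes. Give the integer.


Step 1: Translational DOF = 3
Step 2: Rotational DOF (linear) = 2
Step 3: Vibrational DOF = 3*2 - 5 = 1
Step 4: Total = 3 + 2 + 1 = 6

6


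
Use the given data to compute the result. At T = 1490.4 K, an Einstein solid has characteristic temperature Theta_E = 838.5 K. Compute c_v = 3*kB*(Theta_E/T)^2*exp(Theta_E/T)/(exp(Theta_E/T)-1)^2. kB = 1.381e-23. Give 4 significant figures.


Step 1: x = Theta_E/T = 838.5/1490.4 = 0.5626
Step 2: x^2 = 0.3165
Step 3: exp(x) = 1.755
Step 4: c_v = 3*1.381e-23*0.3165*1.755/(1.755-1)^2 = 4.035e-23

4.035e-23


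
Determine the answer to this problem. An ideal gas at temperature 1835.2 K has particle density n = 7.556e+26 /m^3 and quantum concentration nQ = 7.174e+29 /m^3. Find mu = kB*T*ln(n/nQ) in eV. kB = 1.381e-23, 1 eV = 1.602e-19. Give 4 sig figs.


Step 1: n/nQ = 7.556e+26/7.174e+29 = 0.001053
Step 2: ln(n/nQ) = -6.856
Step 3: mu = kB*T*ln(n/nQ) = 2.534e-20*-6.856 = -1.738e-19 J
Step 4: Convert to eV: -1.738e-19/1.602e-19 = -1.085 eV

-1.085


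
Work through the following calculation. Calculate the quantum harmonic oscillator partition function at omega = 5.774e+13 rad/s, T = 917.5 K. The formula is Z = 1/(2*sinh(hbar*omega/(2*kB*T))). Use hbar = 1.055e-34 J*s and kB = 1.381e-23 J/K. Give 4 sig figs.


Step 1: Compute x = hbar*omega/(kB*T) = 1.055e-34*5.774e+13/(1.381e-23*917.5) = 0.4808
Step 2: x/2 = 0.2404
Step 3: sinh(x/2) = 0.2427
Step 4: Z = 1/(2*0.2427) = 2.06

2.06


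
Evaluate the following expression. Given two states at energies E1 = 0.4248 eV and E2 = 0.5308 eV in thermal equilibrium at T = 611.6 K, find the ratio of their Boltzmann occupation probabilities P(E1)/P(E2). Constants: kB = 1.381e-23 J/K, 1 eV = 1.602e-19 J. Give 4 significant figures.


Step 1: Compute energy difference dE = E1 - E2 = 0.4248 - 0.5308 = -0.106 eV
Step 2: Convert to Joules: dE_J = -0.106 * 1.602e-19 = -1.698e-20 J
Step 3: Compute exponent = -dE_J / (kB * T) = -(-1.698e-20) / (1.381e-23 * 611.6) = 2.011
Step 4: P(E1)/P(E2) = exp(2.011) = 7.467

7.467


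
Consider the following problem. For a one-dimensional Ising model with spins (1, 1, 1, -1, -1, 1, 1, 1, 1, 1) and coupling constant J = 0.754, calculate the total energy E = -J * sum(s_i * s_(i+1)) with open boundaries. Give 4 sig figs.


Step 1: Nearest-neighbor products: 1, 1, -1, 1, -1, 1, 1, 1, 1
Step 2: Sum of products = 5
Step 3: E = -0.754 * 5 = -3.77

-3.77


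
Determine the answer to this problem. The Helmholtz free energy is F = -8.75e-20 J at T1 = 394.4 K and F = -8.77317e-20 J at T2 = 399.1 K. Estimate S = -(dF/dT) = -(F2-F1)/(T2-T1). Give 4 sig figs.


Step 1: dF = F2 - F1 = -8.77317e-20 - (-8.75e-20) = -2.317e-22 J
Step 2: dT = T2 - T1 = 399.1 - 394.4 = 4.7 K
Step 3: S = -dF/dT = -(-2.317e-22)/4.7 = 4.93e-23 J/K

4.93e-23


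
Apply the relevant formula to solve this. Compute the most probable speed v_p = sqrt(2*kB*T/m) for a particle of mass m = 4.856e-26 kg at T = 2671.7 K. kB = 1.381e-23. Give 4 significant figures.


Step 1: Numerator = 2*kB*T = 2*1.381e-23*2671.7 = 7.379e-20
Step 2: Ratio = 7.379e-20 / 4.856e-26 = 1.52e+06
Step 3: v_p = sqrt(1.52e+06) = 1233 m/s

1233


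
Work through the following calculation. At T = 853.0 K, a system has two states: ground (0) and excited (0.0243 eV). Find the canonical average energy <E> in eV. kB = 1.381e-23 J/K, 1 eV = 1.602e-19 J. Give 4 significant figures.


Step 1: beta*E = 0.0243*1.602e-19/(1.381e-23*853.0) = 0.3305
Step 2: exp(-beta*E) = 0.7186
Step 3: <E> = 0.0243*0.7186/(1+0.7186) = 0.01016 eV

0.01016


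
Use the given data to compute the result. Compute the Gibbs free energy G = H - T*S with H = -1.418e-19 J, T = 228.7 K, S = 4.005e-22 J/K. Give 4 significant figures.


Step 1: T*S = 228.7 * 4.005e-22 = 9.159e-20 J
Step 2: G = H - T*S = -1.418e-19 - 9.159e-20
Step 3: G = -2.334e-19 J

-2.334e-19


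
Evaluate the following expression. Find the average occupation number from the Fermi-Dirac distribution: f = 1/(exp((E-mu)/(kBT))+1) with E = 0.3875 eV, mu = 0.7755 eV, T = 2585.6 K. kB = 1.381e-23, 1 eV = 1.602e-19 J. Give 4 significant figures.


Step 1: (E - mu) = 0.3875 - 0.7755 = -0.388 eV
Step 2: Convert: (E-mu)*eV = -6.216e-20 J
Step 3: x = (E-mu)*eV/(kB*T) = -1.741
Step 4: f = 1/(exp(-1.741)+1) = 0.8508

0.8508


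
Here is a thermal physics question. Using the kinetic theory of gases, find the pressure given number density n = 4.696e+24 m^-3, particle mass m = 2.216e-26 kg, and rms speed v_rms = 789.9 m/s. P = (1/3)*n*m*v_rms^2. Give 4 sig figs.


Step 1: v_rms^2 = 789.9^2 = 6.239e+05
Step 2: n*m = 4.696e+24*2.216e-26 = 0.1041
Step 3: P = (1/3)*0.1041*6.239e+05 = 2.164e+04 Pa

2.164e+04


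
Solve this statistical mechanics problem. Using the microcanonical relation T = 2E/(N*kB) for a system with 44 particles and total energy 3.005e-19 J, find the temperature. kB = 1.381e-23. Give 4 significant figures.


Step 1: Numerator = 2*E = 2*3.005e-19 = 6.01e-19 J
Step 2: Denominator = N*kB = 44*1.381e-23 = 6.076e-22
Step 3: T = 6.01e-19 / 6.076e-22 = 989.1 K

989.1


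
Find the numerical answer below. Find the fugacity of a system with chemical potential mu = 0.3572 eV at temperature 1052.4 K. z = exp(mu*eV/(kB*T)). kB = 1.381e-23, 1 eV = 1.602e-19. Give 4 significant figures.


Step 1: Convert mu to Joules: 0.3572*1.602e-19 = 5.722e-20 J
Step 2: kB*T = 1.381e-23*1052.4 = 1.453e-20 J
Step 3: mu/(kB*T) = 3.937
Step 4: z = exp(3.937) = 51.28

51.28


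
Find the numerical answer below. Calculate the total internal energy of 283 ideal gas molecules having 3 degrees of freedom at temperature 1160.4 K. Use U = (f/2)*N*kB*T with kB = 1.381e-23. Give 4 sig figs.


Step 1: f/2 = 3/2 = 1.5
Step 2: N*kB*T = 283*1.381e-23*1160.4 = 4.535e-18
Step 3: U = 1.5 * 4.535e-18 = 6.803e-18 J

6.803e-18
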